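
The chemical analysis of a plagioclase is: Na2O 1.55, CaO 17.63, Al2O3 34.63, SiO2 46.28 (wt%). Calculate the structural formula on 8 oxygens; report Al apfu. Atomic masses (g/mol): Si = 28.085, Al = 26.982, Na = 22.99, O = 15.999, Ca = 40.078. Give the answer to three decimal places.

Na2O: 1.55/61.979 = 0.02501 mol → 0.05002 mol Na, 0.02501 mol O.
CaO: 17.63/56.077 = 0.31439 mol → 0.31439 mol Ca, 0.31439 mol O.
Al2O3: 34.63/101.961 = 0.33964 mol → 0.67928 mol Al, 1.01892 mol O.
SiO2: 46.28/60.083 = 0.77027 mol → 0.77027 mol Si, 1.54054 mol O.
Total oxygen = 2.89886 mol. Normalization factor = 8/2.89886 = 2.75971.
Al per 8 O = 0.67928 × 2.75971 = 1.875.

1.875 Al apfu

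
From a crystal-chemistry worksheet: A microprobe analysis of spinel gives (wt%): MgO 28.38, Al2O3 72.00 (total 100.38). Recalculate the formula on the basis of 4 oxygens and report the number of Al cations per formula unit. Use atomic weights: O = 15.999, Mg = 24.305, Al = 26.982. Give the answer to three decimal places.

MgO: 28.38/40.304 = 0.70415 mol → 0.70415 mol Mg, 0.70415 mol O.
Al2O3: 72.00/101.961 = 0.70615 mol → 1.41230 mol Al, 2.11845 mol O.
Total oxygen = 2.82260 mol. Normalization factor = 4/2.82260 = 1.41713.
Al per 4 O = 1.41230 × 1.41713 = 2.001.

2.001 Al apfu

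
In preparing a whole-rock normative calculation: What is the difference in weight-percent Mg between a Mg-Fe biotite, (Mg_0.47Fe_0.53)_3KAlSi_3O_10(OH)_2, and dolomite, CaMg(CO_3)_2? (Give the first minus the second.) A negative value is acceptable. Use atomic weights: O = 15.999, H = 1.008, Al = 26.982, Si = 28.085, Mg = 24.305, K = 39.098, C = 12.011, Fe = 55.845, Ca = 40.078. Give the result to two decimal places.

First mineral: 34.270 g Mg in 467.403 g formula = 7.33 wt% Mg.
Second mineral: 24.305 g Mg in 184.399 g formula = 13.18 wt% Mg.
7.33% − 13.18% gives a difference of -5.85 percentage points.

-5.85 percentage points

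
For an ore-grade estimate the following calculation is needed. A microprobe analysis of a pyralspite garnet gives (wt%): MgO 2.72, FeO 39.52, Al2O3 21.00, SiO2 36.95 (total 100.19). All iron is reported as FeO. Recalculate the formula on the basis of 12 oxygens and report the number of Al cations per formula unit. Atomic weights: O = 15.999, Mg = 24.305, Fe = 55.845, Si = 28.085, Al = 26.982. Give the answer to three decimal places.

MgO (M=40.304): mol = 0.06749; Mg = 0.06749, O = 0.06749.
FeO (M=71.844): mol = 0.55008; Fe = 0.55008, O = 0.55008.
Al2O3 (M=101.961): mol = 0.20596; Al = 0.41192, O = 0.61788.
SiO2 (M=60.083): mol = 0.61498; Si = 0.61498, O = 1.22996.
ΣO = 2.46541; factor = 12/ΣO = 4.86734.
Al apfu = 0.41192 × 4.86734 = 2.005.

2.005 Al apfu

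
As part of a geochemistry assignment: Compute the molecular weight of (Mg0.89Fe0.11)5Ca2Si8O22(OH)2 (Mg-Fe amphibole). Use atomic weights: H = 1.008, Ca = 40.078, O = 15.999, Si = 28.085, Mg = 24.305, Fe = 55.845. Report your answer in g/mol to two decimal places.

The formula mass is the sum 4.45*24.305 + 0.55*55.845 + 2*40.078 + 8*28.085 + 24*15.999 + 2*1.008.

829.70 g/mol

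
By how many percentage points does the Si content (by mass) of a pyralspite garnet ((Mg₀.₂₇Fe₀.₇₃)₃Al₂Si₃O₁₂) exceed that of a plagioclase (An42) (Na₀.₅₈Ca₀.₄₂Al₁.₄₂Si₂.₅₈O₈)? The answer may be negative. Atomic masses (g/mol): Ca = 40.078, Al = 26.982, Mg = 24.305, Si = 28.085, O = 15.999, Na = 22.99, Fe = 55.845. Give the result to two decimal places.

Si in (Mg₀.₂₇Fe₀.₇₃)₃Al₂Si₃O₁₂: molar mass 472.195 g/mol; 3×28.085 = 84.255 g → 17.84 wt%.
Si in Na₀.₅₈Ca₀.₄₂Al₁.₄₂Si₂.₅₈O₈: molar mass 268.933 g/mol; 2.58×28.085 = 72.459 g → 26.94 wt%.
Difference = 17.84 − 26.94 = -9.10 percentage points.

-9.10 percentage points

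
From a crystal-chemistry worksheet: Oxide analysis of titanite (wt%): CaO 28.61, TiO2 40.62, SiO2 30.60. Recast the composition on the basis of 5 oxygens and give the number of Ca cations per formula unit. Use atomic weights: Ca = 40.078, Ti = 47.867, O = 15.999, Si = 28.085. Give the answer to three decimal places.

CaO: 28.61/56.077 = 0.51019 mol → 0.51019 mol Ca, 0.51019 mol O.
TiO2: 40.62/79.865 = 0.50861 mol → 0.50861 mol Ti, 1.01722 mol O.
SiO2: 30.60/60.083 = 0.50930 mol → 0.50930 mol Si, 1.01860 mol O.
Total oxygen = 2.54601 mol. Normalization factor = 5/2.54601 = 1.96386.
Ca per 5 O = 0.51019 × 1.96386 = 1.002.

1.002 Ca apfu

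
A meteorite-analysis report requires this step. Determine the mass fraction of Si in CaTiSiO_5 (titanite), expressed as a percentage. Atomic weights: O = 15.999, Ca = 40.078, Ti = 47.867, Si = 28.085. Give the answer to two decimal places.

Molar mass of CaTiSiO_5: 1*40.078 + 1*47.867 + 1*28.085 + 5*15.999 = 196.025 g/mol.
Mass of Si per formula unit: 1 × 28.085 = 28.085 g.
Weight fraction Si = 28.085 / 196.025 = 0.1433.

14.33 weight percent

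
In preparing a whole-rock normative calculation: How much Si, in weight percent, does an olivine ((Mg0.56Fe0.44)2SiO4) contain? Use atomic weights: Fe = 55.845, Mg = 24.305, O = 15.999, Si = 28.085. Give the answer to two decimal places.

Formula mass = 1.12×24.305 + 0.88×55.845 + 1×28.085 + 4×15.999 = 168.446 g/mol, of which 28.085 g is Si.
So Si makes up 28.085/168.446 = 0.1667 of the mass, i.e. 16.67%.

16.67 weight percent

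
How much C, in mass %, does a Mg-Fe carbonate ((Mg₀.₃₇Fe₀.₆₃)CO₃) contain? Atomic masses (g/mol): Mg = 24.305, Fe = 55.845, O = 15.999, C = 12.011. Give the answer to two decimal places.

M((Mg₀.₃₇Fe₀.₆₃)CO₃) = 104.183 g/mol.
C contributes 1 × 12.011 = 12.011 g per mole.
12.011/104.183 = 0.1153 → 11.53%.

11.53 mass %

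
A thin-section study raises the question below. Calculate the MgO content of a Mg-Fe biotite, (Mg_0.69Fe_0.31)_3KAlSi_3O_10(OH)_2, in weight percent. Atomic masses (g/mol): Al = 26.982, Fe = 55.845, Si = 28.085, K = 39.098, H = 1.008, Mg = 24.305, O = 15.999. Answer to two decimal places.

18.68 wt%

Molar mass of (Mg_0.69Fe_0.31)_3KAlSi_3O_10(OH)_2 = 2.07×24.305 + 0.93×55.845 + 1×39.098 + 1×26.982 + 3×28.085 + 12×15.999 + 2×1.008 = 446.586 g/mol.
Each formula unit contains 2.07 Mg, equivalent to 2.07/1 = 2.0700 mol MgO.
M(MgO) = 1×24.305 + 1×15.999 = 40.304 g/mol.
Mass of MgO per formula unit = 2.0700 × 40.304 = 83.429 g.
MgO wt% = 83.429 / 446.586 × 100 = 18.68%.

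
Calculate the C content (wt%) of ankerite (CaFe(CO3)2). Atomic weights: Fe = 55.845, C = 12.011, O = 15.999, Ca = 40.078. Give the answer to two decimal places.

11.12 wt%

M(CaFe(CO3)2) = 215.939 g/mol.
C contributes 2 × 12.011 = 24.022 g per mole.
24.022/215.939 = 0.1112 → 11.12%.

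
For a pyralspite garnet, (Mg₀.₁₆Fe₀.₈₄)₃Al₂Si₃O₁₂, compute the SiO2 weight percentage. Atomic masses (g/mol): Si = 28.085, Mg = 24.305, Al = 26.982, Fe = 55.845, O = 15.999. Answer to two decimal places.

Formula mass = 482.603 g/mol.
3 Si → 3.0000 mol SiO2 per formula unit; M(SiO2) = 60.083, so SiO2 mass = 180.249 g.
180.249/482.603 × 100 = 37.35 wt%.

37.35 wt%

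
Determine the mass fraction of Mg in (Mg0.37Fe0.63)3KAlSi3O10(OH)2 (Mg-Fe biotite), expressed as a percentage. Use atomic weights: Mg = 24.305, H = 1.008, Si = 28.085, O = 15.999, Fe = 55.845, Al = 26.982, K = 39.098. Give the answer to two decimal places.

Formula mass = 1.11×24.305 + 1.89×55.845 + 1×39.098 + 1×26.982 + 3×28.085 + 12×15.999 + 2×1.008 = 476.865 g/mol, of which 26.979 g is Mg.
So Mg makes up 26.979/476.865 = 0.0566 of the mass, i.e. 5.66%.

5.66 wt%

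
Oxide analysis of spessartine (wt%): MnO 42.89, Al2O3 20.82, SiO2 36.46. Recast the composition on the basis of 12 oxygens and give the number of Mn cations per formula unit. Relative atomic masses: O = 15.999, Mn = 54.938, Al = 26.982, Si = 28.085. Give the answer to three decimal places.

2.985 Mn apfu

MnO (M=70.937): mol = 0.60462; Mn = 0.60462, O = 0.60462.
Al2O3 (M=101.961): mol = 0.20420; Al = 0.40840, O = 0.61260.
SiO2 (M=60.083): mol = 0.60683; Si = 0.60683, O = 1.21366.
ΣO = 2.43088; factor = 12/ΣO = 4.93648.
Mn apfu = 0.60462 × 4.93648 = 2.985.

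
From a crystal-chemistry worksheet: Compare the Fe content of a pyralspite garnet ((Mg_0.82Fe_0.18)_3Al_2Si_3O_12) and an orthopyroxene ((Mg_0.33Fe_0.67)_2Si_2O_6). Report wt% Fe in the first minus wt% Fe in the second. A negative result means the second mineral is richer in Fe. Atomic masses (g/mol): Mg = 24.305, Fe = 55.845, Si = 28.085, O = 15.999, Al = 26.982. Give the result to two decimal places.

First mineral: 30.156 g Fe in 420.154 g formula = 7.18 wt% Fe.
Second mineral: 74.832 g Fe in 243.038 g formula = 30.79 wt% Fe.
7.18% − 30.79% gives a difference of -23.61 percentage points.

-23.61 percentage points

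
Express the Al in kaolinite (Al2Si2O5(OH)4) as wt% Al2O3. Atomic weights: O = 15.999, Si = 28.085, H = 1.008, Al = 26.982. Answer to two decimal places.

M(Al2Si2O5(OH)4) = 258.157 g/mol; M(Al2O3) = 101.961 g/mol.
Moles Al2O3 per formula unit = 2 Al ÷ 2 = 1.0000.
Al2O3 fraction = (1.0000 × 101.961) / 258.157 = 101.961/258.157 = 0.3950.

39.50 wt%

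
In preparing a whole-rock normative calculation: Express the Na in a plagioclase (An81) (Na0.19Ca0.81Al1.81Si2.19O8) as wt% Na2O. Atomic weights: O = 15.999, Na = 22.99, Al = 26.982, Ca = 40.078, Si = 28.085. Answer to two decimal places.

2.14 wt%

Molar mass of Na0.19Ca0.81Al1.81Si2.19O8 = 0.19*22.99 + 0.81*40.078 + 1.81*26.982 + 2.19*28.085 + 8*15.999 = 275.167 g/mol.
Each formula unit contains 0.19 Na, equivalent to 0.19/2 = 0.0950 mol Na2O.
M(Na2O) = 2×22.99 + 1×15.999 = 61.979 g/mol.
Mass of Na2O per formula unit = 0.0950 × 61.979 = 5.888 g.
Na2O wt% = 5.888 / 275.167 × 100 = 2.14%.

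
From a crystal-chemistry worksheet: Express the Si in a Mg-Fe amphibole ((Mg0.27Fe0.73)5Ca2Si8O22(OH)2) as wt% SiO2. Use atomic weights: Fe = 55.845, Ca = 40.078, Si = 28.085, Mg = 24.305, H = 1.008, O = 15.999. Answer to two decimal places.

51.83 wt%

Formula mass = 927.474 g/mol.
8 Si → 8.0000 mol SiO2 per formula unit; M(SiO2) = 60.083, so SiO2 mass = 480.664 g.
480.664/927.474 × 100 = 51.83 wt%.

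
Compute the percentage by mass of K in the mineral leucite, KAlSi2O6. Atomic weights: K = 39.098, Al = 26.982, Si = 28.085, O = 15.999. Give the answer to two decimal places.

17.91 weight percent

Molar mass of KAlSi2O6: 1*39.098 + 1*26.982 + 2*28.085 + 6*15.999 = 218.244 g/mol.
Mass of K per formula unit: 1 × 39.098 = 39.098 g.
Weight fraction K = 39.098 / 218.244 = 0.1791.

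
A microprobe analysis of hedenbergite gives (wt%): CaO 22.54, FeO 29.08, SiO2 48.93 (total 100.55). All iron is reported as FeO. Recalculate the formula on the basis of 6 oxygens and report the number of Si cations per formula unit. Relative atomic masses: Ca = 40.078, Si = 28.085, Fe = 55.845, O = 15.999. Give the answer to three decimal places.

2.006 Si apfu

22.54 wt% CaO ÷ 56.077 g/mol = 0.40195 mol, giving 0.40195 Ca and 0.40195 O.
29.08 wt% FeO ÷ 71.844 g/mol = 0.40477 mol, giving 0.40477 Fe and 0.40477 O.
48.93 wt% SiO2 ÷ 60.083 g/mol = 0.81437 mol, giving 0.81437 Si and 1.62874 O.
Oxygen sums to 2.43546; scaling by 6/2.43546 = 2.46360 puts the formula on 6 O.
Si: 0.81437 × 2.46360 = 2.006 atoms per formula unit.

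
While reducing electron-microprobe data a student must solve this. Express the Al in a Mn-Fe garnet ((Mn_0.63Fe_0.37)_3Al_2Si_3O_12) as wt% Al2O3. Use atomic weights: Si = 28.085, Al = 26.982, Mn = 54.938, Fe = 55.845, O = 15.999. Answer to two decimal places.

Formula mass = 496.028 g/mol.
2 Al → 1.0000 mol Al2O3 per formula unit; M(Al2O3) = 101.961, so Al2O3 mass = 101.961 g.
101.961/496.028 × 100 = 20.56 wt%.

20.56 wt%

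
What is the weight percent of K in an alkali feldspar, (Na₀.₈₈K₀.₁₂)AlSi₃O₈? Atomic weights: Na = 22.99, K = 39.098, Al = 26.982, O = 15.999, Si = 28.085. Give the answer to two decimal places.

1.78 mass %

Formula mass = 0.88×22.99 + 0.12×39.098 + 1×26.982 + 3×28.085 + 8×15.999 = 264.152 g/mol, of which 4.692 g is K.
So K makes up 4.692/264.152 = 0.0178 of the mass, i.e. 1.78%.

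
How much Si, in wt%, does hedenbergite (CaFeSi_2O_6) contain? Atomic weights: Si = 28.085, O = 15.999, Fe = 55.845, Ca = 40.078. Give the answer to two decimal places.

Formula mass = 1·40.078 + 1·55.845 + 2·28.085 + 6·15.999 = 248.087 g/mol, of which 56.170 g is Si.
So Si makes up 56.170/248.087 = 0.2264 of the mass, i.e. 22.64%.

22.64 wt%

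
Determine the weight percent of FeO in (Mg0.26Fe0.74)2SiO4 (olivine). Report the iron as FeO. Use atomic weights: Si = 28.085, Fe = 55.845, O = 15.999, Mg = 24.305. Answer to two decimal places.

56.75 wt%

Formula mass = 187.370 g/mol.
1.48 Fe → 1.4800 mol FeO per formula unit; M(FeO) = 71.844, so FeO mass = 106.329 g.
106.329/187.370 × 100 = 56.75 wt%.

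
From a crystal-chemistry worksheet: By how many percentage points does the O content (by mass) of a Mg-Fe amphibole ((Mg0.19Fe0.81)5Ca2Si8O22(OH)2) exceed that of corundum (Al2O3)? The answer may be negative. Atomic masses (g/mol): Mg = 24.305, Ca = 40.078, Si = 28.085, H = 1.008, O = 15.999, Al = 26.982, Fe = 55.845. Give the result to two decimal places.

O in (Mg0.19Fe0.81)5Ca2Si8O22(OH)2: molar mass 940.090 g/mol; 24×15.999 = 383.976 g → 40.84 wt%.
O in Al2O3: molar mass 101.961 g/mol; 3×15.999 = 47.997 g → 47.07 wt%.
Difference = 40.84 − 47.07 = -6.23 percentage points.

-6.23 percentage points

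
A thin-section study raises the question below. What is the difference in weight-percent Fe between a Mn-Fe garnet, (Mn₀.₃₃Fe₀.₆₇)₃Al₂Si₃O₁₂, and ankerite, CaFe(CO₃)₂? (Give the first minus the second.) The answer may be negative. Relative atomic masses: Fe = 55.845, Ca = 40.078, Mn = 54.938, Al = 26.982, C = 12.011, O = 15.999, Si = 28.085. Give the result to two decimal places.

-3.27 percentage points

M((Mn₀.₃₃Fe₀.₆₇)₃Al₂Si₃O₁₂) = 496.844 g/mol, so wt% Fe = 112.248/496.844 × 100 = 22.59%.
M(CaFe(CO₃)₂) = 215.939 g/mol, so wt% Fe = 55.845/215.939 × 100 = 25.86%.
22.59 − 25.86 = -3.27 pp.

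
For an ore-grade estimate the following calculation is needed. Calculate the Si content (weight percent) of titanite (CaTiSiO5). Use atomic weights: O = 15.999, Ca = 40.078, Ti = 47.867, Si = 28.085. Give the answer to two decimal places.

14.33 weight percent

Formula mass = 1·40.078 + 1·47.867 + 1·28.085 + 5·15.999 = 196.025 g/mol, of which 28.085 g is Si.
So Si makes up 28.085/196.025 = 0.1433 of the mass, i.e. 14.33%.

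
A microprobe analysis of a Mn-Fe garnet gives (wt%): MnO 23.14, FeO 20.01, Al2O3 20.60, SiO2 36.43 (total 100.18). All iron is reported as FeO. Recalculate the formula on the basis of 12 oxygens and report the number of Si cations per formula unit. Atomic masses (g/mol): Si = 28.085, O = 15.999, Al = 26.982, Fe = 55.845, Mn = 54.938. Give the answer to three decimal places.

3.002 Si apfu

MnO: 23.14/70.937 = 0.32620 mol → 0.32620 mol Mn, 0.32620 mol O.
FeO: 20.01/71.844 = 0.27852 mol → 0.27852 mol Fe, 0.27852 mol O.
Al2O3: 20.60/101.961 = 0.20204 mol → 0.40408 mol Al, 0.60612 mol O.
SiO2: 36.43/60.083 = 0.60633 mol → 0.60633 mol Si, 1.21266 mol O.
Total oxygen = 2.42350 mol. Normalization factor = 12/2.42350 = 4.95152.
Si per 12 O = 0.60633 × 4.95152 = 3.002.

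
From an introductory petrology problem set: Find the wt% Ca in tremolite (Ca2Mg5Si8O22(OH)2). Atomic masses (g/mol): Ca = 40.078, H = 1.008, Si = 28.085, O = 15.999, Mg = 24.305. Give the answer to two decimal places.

M(Ca2Mg5Si8O22(OH)2) = 812.353 g/mol.
Ca contributes 2 × 40.078 = 80.156 g per mole.
80.156/812.353 = 0.0987 → 9.87%.

9.87 mass %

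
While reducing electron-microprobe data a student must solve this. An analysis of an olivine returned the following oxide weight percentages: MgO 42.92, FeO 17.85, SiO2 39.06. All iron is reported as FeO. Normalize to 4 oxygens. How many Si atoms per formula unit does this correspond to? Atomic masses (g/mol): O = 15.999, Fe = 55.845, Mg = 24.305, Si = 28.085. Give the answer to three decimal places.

0.995 Si apfu

42.92 wt% MgO ÷ 40.304 g/mol = 1.06491 mol, giving 1.06491 Mg and 1.06491 O.
17.85 wt% FeO ÷ 71.844 g/mol = 0.24845 mol, giving 0.24845 Fe and 0.24845 O.
39.06 wt% SiO2 ÷ 60.083 g/mol = 0.65010 mol, giving 0.65010 Si and 1.30020 O.
Oxygen sums to 2.61356; scaling by 4/2.61356 = 1.53048 puts the formula on 4 O.
Si: 0.65010 × 1.53048 = 0.995 atoms per formula unit.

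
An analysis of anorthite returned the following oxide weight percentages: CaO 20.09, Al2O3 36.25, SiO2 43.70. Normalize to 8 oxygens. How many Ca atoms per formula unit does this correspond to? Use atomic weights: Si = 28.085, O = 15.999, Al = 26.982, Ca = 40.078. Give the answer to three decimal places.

0.995 Ca apfu

20.09 wt% CaO ÷ 56.077 g/mol = 0.35826 mol, giving 0.35826 Ca and 0.35826 O.
36.25 wt% Al2O3 ÷ 101.961 g/mol = 0.35553 mol, giving 0.71106 Al and 1.06659 O.
43.70 wt% SiO2 ÷ 60.083 g/mol = 0.72733 mol, giving 0.72733 Si and 1.45466 O.
Oxygen sums to 2.87951; scaling by 8/2.87951 = 2.77825 puts the formula on 8 O.
Ca: 0.35826 × 2.77825 = 0.995 atoms per formula unit.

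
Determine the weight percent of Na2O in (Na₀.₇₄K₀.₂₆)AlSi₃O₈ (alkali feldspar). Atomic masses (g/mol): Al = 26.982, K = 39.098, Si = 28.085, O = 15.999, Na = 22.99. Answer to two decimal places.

8.61 wt%

Molar mass of (Na₀.₇₄K₀.₂₆)AlSi₃O₈ = 0.74×22.99 + 0.26×39.098 + 1×26.982 + 3×28.085 + 8×15.999 = 266.407 g/mol.
Each formula unit contains 0.74 Na, equivalent to 0.74/2 = 0.3700 mol Na2O.
M(Na2O) = 2×22.99 + 1×15.999 = 61.979 g/mol.
Mass of Na2O per formula unit = 0.3700 × 61.979 = 22.932 g.
Na2O wt% = 22.932 / 266.407 × 100 = 8.61%.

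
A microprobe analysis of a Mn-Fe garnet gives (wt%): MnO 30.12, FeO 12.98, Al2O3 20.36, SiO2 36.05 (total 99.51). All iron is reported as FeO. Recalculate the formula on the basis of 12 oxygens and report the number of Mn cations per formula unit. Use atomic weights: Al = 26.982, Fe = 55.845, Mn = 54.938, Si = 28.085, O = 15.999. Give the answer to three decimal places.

2.119 Mn apfu

MnO: 30.12/70.937 = 0.42460 mol → 0.42460 mol Mn, 0.42460 mol O.
FeO: 12.98/71.844 = 0.18067 mol → 0.18067 mol Fe, 0.18067 mol O.
Al2O3: 20.36/101.961 = 0.19968 mol → 0.39936 mol Al, 0.59904 mol O.
SiO2: 36.05/60.083 = 0.60000 mol → 0.60000 mol Si, 1.20000 mol O.
Total oxygen = 2.40431 mol. Normalization factor = 12/2.40431 = 4.99104.
Mn per 12 O = 0.42460 × 4.99104 = 2.119.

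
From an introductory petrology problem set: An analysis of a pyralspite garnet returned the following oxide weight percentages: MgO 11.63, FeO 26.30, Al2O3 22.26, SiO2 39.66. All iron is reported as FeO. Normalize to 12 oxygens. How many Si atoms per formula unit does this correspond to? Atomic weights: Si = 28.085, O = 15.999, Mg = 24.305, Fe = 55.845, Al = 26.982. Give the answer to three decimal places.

3.012 Si apfu

MgO: 11.63/40.304 = 0.28856 mol → 0.28856 mol Mg, 0.28856 mol O.
FeO: 26.30/71.844 = 0.36607 mol → 0.36607 mol Fe, 0.36607 mol O.
Al2O3: 22.26/101.961 = 0.21832 mol → 0.43664 mol Al, 0.65496 mol O.
SiO2: 39.66/60.083 = 0.66009 mol → 0.66009 mol Si, 1.32018 mol O.
Total oxygen = 2.62977 mol. Normalization factor = 12/2.62977 = 4.56314.
Si per 12 O = 0.66009 × 4.56314 = 3.012.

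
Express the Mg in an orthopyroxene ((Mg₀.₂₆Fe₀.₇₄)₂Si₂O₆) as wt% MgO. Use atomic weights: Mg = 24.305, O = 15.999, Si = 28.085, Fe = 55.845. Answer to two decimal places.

Molar mass of (Mg₀.₂₆Fe₀.₇₄)₂Si₂O₆ = 0.52·24.305 + 1.48·55.845 + 2·28.085 + 6·15.999 = 247.453 g/mol.
Each formula unit contains 0.52 Mg, equivalent to 0.52/1 = 0.5200 mol MgO.
M(MgO) = 1×24.305 + 1×15.999 = 40.304 g/mol.
Mass of MgO per formula unit = 0.5200 × 40.304 = 20.958 g.
MgO wt% = 20.958 / 247.453 × 100 = 8.47%.

8.47 wt%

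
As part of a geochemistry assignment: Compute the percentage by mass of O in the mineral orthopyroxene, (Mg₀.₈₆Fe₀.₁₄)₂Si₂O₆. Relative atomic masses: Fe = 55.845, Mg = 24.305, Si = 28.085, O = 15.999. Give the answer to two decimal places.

45.80 mass %

Molar mass of (Mg₀.₈₆Fe₀.₁₄)₂Si₂O₆: 1.72·24.305 + 0.28·55.845 + 2·28.085 + 6·15.999 = 209.605 g/mol.
Mass of O per formula unit: 6 × 15.999 = 95.994 g.
Weight fraction O = 95.994 / 209.605 = 0.4580.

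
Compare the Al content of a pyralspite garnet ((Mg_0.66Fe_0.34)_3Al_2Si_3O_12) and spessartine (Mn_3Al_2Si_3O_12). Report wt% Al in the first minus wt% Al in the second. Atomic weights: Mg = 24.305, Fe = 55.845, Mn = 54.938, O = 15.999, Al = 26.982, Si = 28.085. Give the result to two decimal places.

1.50 percentage points

M((Mg_0.66Fe_0.34)_3Al_2Si_3O_12) = 435.293 g/mol, so wt% Al = 53.964/435.293 × 100 = 12.40%.
M(Mn_3Al_2Si_3O_12) = 495.021 g/mol, so wt% Al = 53.964/495.021 × 100 = 10.90%.
12.40 − 10.90 = 1.50 pp.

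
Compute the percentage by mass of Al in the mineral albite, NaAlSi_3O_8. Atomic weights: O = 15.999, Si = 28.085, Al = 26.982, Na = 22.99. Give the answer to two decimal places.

Formula mass = 1*22.99 + 1*26.982 + 3*28.085 + 8*15.999 = 262.219 g/mol, of which 26.982 g is Al.
So Al makes up 26.982/262.219 = 0.1029 of the mass, i.e. 10.29%.

10.29 mass %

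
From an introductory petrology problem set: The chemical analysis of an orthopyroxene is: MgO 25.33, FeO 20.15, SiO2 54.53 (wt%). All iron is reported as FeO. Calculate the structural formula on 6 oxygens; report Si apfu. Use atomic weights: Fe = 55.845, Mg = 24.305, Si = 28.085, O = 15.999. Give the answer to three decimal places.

1.999 Si apfu

MgO: 25.33/40.304 = 0.62847 mol → 0.62847 mol Mg, 0.62847 mol O.
FeO: 20.15/71.844 = 0.28047 mol → 0.28047 mol Fe, 0.28047 mol O.
SiO2: 54.53/60.083 = 0.90758 mol → 0.90758 mol Si, 1.81516 mol O.
Total oxygen = 2.72410 mol. Normalization factor = 6/2.72410 = 2.20256.
Si per 6 O = 0.90758 × 2.20256 = 1.999.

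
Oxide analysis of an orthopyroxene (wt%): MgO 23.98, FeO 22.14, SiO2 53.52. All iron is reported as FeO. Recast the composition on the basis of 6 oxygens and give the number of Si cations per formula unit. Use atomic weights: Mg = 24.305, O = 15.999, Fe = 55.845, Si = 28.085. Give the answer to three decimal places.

MgO: 23.98/40.304 = 0.59498 mol → 0.59498 mol Mg, 0.59498 mol O.
FeO: 22.14/71.844 = 0.30817 mol → 0.30817 mol Fe, 0.30817 mol O.
SiO2: 53.52/60.083 = 0.89077 mol → 0.89077 mol Si, 1.78154 mol O.
Total oxygen = 2.68469 mol. Normalization factor = 6/2.68469 = 2.23489.
Si per 6 O = 0.89077 × 2.23489 = 1.991.

1.991 Si apfu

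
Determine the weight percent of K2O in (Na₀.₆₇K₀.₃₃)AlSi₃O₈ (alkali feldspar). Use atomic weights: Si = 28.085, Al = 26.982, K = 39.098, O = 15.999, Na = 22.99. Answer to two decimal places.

M((Na₀.₆₇K₀.₃₃)AlSi₃O₈) = 267.535 g/mol; M(K2O) = 94.195 g/mol.
Moles K2O per formula unit = 0.33 K ÷ 2 = 0.1650.
K2O fraction = (0.1650 × 94.195) / 267.535 = 15.542/267.535 = 0.0581.

5.81 wt%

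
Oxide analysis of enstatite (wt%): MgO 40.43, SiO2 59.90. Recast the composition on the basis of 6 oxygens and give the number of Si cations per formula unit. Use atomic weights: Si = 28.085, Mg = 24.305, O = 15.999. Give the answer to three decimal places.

1.996 Si apfu

MgO (M=40.304): mol = 1.00313; Mg = 1.00313, O = 1.00313.
SiO2 (M=60.083): mol = 0.99695; Si = 0.99695, O = 1.99390.
ΣO = 2.99703; factor = 6/ΣO = 2.00198.
Si apfu = 0.99695 × 2.00198 = 1.996.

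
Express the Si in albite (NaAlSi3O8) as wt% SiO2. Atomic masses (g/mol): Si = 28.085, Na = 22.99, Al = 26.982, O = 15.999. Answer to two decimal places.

Formula mass = 262.219 g/mol.
3 Si → 3.0000 mol SiO2 per formula unit; M(SiO2) = 60.083, so SiO2 mass = 180.249 g.
180.249/262.219 × 100 = 68.74 wt%.

68.74 wt%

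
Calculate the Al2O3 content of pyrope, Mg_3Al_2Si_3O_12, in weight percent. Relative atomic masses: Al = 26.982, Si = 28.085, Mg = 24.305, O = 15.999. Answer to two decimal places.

Molar mass of Mg_3Al_2Si_3O_12 = 3*24.305 + 2*26.982 + 3*28.085 + 12*15.999 = 403.122 g/mol.
Each formula unit contains 2 Al, equivalent to 2/2 = 1.0000 mol Al2O3.
M(Al2O3) = 2×26.982 + 3×15.999 = 101.961 g/mol.
Mass of Al2O3 per formula unit = 1.0000 × 101.961 = 101.961 g.
Al2O3 wt% = 101.961 / 403.122 × 100 = 25.29%.

25.29 wt%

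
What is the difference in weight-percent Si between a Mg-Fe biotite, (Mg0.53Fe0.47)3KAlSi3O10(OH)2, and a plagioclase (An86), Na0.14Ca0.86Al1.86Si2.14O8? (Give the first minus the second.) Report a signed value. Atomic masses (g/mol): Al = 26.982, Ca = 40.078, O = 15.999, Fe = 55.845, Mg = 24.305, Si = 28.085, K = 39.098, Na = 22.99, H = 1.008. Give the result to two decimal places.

M((Mg0.53Fe0.47)3KAlSi3O10(OH)2) = 461.725 g/mol, so wt% Si = 84.255/461.725 × 100 = 18.25%.
M(Na0.14Ca0.86Al1.86Si2.14O8) = 275.966 g/mol, so wt% Si = 60.102/275.966 × 100 = 21.78%.
18.25 − 21.78 = -3.53 pp.

-3.53 percentage points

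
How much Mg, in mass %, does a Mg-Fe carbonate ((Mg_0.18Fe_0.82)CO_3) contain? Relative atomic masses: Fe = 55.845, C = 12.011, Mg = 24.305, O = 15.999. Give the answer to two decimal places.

Formula mass = 0.18·24.305 + 0.82·55.845 + 1·12.011 + 3·15.999 = 110.176 g/mol, of which 4.375 g is Mg.
So Mg makes up 4.375/110.176 = 0.0397 of the mass, i.e. 3.97%.

3.97 mass %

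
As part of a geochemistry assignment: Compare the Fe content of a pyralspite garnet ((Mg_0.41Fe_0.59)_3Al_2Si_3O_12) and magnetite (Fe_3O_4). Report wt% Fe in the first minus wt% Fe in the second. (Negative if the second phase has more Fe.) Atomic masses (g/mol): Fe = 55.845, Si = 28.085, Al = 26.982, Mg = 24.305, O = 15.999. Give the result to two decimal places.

Fe in (Mg_0.41Fe_0.59)_3Al_2Si_3O_12: molar mass 458.948 g/mol; 1.77×55.845 = 98.846 g → 21.54 wt%.
Fe in Fe_3O_4: molar mass 231.531 g/mol; 3×55.845 = 167.535 g → 72.36 wt%.
Difference = 21.54 − 72.36 = -50.82 percentage points.

-50.82 percentage points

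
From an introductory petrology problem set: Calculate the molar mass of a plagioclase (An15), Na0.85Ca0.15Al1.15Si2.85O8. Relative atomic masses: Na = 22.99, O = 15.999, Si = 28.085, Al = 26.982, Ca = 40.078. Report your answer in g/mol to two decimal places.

264.62 g/mol

The formula mass is the sum 0.85·22.99 + 0.15·40.078 + 1.15·26.982 + 2.85·28.085 + 8·15.999.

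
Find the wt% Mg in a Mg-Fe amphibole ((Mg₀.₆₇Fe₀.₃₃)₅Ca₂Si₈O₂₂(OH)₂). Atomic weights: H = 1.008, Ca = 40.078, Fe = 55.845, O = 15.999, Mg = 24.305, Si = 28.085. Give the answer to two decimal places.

9.42 mass %

M((Mg₀.₆₇Fe₀.₃₃)₅Ca₂Si₈O₂₂(OH)₂) = 864.394 g/mol.
Mg contributes 3.35 × 24.305 = 81.422 g per mole.
81.422/864.394 = 0.0942 → 9.42%.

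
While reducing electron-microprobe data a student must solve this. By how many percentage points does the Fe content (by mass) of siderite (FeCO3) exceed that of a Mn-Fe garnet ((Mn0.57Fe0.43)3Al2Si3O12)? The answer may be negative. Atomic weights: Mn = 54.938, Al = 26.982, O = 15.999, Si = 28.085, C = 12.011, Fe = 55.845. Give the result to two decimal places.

33.68 percentage points

First mineral: 55.845 g Fe in 115.853 g formula = 48.20 wt% Fe.
Second mineral: 72.040 g Fe in 496.191 g formula = 14.52 wt% Fe.
48.20% − 14.52% gives a difference of 33.68 percentage points.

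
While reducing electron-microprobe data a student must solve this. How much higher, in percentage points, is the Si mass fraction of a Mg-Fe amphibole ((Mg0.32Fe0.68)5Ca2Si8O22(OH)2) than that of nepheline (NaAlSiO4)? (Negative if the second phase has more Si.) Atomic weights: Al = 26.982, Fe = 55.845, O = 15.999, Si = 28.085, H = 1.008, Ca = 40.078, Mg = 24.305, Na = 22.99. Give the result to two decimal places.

4.66 percentage points

M((Mg0.32Fe0.68)5Ca2Si8O22(OH)2) = 919.589 g/mol, so wt% Si = 224.680/919.589 × 100 = 24.43%.
M(NaAlSiO4) = 142.053 g/mol, so wt% Si = 28.085/142.053 × 100 = 19.77%.
24.43 − 19.77 = 4.66 pp.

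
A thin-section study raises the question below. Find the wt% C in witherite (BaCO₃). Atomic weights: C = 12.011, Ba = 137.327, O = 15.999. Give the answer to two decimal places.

6.09 weight percent

M(BaCO₃) = 197.335 g/mol.
C contributes 1 × 12.011 = 12.011 g per mole.
12.011/197.335 = 0.0609 → 6.09%.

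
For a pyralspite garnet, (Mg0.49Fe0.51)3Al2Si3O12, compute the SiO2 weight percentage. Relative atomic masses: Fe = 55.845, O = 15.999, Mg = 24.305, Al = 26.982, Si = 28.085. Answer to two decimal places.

39.93 wt%

M((Mg0.49Fe0.51)3Al2Si3O12) = 451.378 g/mol; M(SiO2) = 60.083 g/mol.
Moles SiO2 per formula unit = 3 Si ÷ 1 = 3.0000.
SiO2 fraction = (3.0000 × 60.083) / 451.378 = 180.249/451.378 = 0.3993.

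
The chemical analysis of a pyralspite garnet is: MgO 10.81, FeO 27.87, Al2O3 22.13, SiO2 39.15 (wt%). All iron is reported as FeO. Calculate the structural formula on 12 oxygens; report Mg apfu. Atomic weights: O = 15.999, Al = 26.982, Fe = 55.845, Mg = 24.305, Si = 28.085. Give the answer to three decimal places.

MgO (M=40.304): mol = 0.26821; Mg = 0.26821, O = 0.26821.
FeO (M=71.844): mol = 0.38792; Fe = 0.38792, O = 0.38792.
Al2O3 (M=101.961): mol = 0.21704; Al = 0.43408, O = 0.65112.
SiO2 (M=60.083): mol = 0.65160; Si = 0.65160, O = 1.30320.
ΣO = 2.61045; factor = 12/ΣO = 4.59691.
Mg apfu = 0.26821 × 4.59691 = 1.233.

1.233 Mg apfu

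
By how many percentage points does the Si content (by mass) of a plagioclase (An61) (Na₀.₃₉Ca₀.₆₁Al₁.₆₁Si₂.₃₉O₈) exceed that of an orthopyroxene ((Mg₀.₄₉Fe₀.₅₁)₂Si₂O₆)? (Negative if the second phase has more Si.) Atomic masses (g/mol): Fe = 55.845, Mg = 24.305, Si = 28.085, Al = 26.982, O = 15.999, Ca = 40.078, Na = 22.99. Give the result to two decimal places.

0.57 percentage points

Si in Na₀.₃₉Ca₀.₆₁Al₁.₆₁Si₂.₃₉O₈: molar mass 271.970 g/mol; 2.39×28.085 = 67.123 g → 24.68 wt%.
Si in (Mg₀.₄₉Fe₀.₅₁)₂Si₂O₆: molar mass 232.945 g/mol; 2×28.085 = 56.170 g → 24.11 wt%.
Difference = 24.68 − 24.11 = 0.57 percentage points.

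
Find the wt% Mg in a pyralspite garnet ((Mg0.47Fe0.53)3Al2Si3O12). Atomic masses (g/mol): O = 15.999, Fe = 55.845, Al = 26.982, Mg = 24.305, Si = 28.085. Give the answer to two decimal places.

M((Mg0.47Fe0.53)3Al2Si3O12) = 453.271 g/mol.
Mg contributes 1.41 × 24.305 = 34.270 g per mole.
34.270/453.271 = 0.0756 → 7.56%.

7.56 wt%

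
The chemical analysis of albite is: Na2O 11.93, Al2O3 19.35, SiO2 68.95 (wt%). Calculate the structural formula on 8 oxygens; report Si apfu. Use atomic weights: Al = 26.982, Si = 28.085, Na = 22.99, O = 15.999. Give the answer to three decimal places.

Na2O: 11.93/61.979 = 0.19248 mol → 0.38496 mol Na, 0.19248 mol O.
Al2O3: 19.35/101.961 = 0.18978 mol → 0.37956 mol Al, 0.56934 mol O.
SiO2: 68.95/60.083 = 1.14758 mol → 1.14758 mol Si, 2.29516 mol O.
Total oxygen = 3.05698 mol. Normalization factor = 8/3.05698 = 2.61696.
Si per 8 O = 1.14758 × 2.61696 = 3.003.

3.003 Si apfu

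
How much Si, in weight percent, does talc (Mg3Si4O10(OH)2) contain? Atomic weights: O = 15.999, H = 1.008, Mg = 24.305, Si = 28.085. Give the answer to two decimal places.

29.62 weight percent

Formula mass = 3×24.305 + 4×28.085 + 12×15.999 + 2×1.008 = 379.259 g/mol, of which 112.340 g is Si.
So Si makes up 112.340/379.259 = 0.2962 of the mass, i.e. 29.62%.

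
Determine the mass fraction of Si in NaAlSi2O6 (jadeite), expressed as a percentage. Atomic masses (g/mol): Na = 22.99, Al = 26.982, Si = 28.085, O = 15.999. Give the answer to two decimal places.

27.79 wt%

Formula mass = 1×22.99 + 1×26.982 + 2×28.085 + 6×15.999 = 202.136 g/mol, of which 56.170 g is Si.
So Si makes up 56.170/202.136 = 0.2779 of the mass, i.e. 27.79%.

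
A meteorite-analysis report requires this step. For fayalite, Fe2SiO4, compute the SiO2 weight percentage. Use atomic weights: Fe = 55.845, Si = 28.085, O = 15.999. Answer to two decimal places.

M(Fe2SiO4) = 203.771 g/mol; M(SiO2) = 60.083 g/mol.
Moles SiO2 per formula unit = 1 Si ÷ 1 = 1.0000.
SiO2 fraction = (1.0000 × 60.083) / 203.771 = 60.083/203.771 = 0.2949.

29.49 wt%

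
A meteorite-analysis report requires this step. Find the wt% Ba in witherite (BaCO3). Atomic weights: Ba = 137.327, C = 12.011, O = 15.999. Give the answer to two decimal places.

Formula mass = 1·137.327 + 1·12.011 + 3·15.999 = 197.335 g/mol, of which 137.327 g is Ba.
So Ba makes up 137.327/197.335 = 0.6959 of the mass, i.e. 69.59%.

69.59 weight percent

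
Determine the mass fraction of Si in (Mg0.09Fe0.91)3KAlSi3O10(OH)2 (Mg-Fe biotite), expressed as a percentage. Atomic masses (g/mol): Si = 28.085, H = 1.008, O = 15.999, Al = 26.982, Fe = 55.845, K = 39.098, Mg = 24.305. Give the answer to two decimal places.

16.74 weight percent

M((Mg0.09Fe0.91)3KAlSi3O10(OH)2) = 503.358 g/mol.
Si contributes 3 × 28.085 = 84.255 g per mole.
84.255/503.358 = 0.1674 → 16.74%.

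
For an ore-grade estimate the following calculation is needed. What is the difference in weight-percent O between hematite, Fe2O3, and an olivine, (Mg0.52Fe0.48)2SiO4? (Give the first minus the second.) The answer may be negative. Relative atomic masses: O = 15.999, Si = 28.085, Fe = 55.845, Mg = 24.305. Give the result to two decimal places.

O in Fe2O3: molar mass 159.687 g/mol; 3×15.999 = 47.997 g → 30.06 wt%.
O in (Mg0.52Fe0.48)2SiO4: molar mass 170.969 g/mol; 4×15.999 = 63.996 g → 37.43 wt%.
Difference = 30.06 − 37.43 = -7.37 percentage points.

-7.37 percentage points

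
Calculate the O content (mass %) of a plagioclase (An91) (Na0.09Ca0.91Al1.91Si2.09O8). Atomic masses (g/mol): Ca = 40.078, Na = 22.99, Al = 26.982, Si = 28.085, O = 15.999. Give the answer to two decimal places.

Molar mass of Na0.09Ca0.91Al1.91Si2.09O8: 0.09×22.99 + 0.91×40.078 + 1.91×26.982 + 2.09×28.085 + 8×15.999 = 276.765 g/mol.
Mass of O per formula unit: 8 × 15.999 = 127.992 g.
Weight fraction O = 127.992 / 276.765 = 0.4625.

46.25 mass %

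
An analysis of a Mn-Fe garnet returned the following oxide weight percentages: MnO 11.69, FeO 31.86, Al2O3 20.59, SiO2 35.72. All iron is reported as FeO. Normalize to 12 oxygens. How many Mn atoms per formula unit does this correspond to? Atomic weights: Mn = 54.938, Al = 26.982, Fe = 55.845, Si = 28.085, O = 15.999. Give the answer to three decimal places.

0.823 Mn apfu

MnO (M=70.937): mol = 0.16479; Mn = 0.16479, O = 0.16479.
FeO (M=71.844): mol = 0.44346; Fe = 0.44346, O = 0.44346.
Al2O3 (M=101.961): mol = 0.20194; Al = 0.40388, O = 0.60582.
SiO2 (M=60.083): mol = 0.59451; Si = 0.59451, O = 1.18902.
ΣO = 2.40309; factor = 12/ΣO = 4.99357.
Mn apfu = 0.16479 × 4.99357 = 0.823.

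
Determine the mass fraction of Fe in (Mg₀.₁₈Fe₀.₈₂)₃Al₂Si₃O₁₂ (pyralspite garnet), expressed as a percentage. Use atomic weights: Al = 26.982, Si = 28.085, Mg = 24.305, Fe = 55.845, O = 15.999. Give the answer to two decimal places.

28.58 weight percent

M((Mg₀.₁₈Fe₀.₈₂)₃Al₂Si₃O₁₂) = 480.710 g/mol.
Fe contributes 2.46 × 55.845 = 137.379 g per mole.
137.379/480.710 = 0.2858 → 28.58%.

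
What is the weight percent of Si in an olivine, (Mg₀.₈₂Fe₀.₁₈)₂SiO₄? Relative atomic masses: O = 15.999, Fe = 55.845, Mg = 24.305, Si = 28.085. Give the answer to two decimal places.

Molar mass of (Mg₀.₈₂Fe₀.₁₈)₂SiO₄: 1.64·24.305 + 0.36·55.845 + 1·28.085 + 4·15.999 = 152.045 g/mol.
Mass of Si per formula unit: 1 × 28.085 = 28.085 g.
Weight fraction Si = 28.085 / 152.045 = 0.1847.

18.47 wt%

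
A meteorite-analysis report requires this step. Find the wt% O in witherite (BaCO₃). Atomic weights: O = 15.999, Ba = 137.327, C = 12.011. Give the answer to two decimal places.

Molar mass of BaCO₃: 1*137.327 + 1*12.011 + 3*15.999 = 197.335 g/mol.
Mass of O per formula unit: 3 × 15.999 = 47.997 g.
Weight fraction O = 47.997 / 197.335 = 0.2432.

24.32 weight percent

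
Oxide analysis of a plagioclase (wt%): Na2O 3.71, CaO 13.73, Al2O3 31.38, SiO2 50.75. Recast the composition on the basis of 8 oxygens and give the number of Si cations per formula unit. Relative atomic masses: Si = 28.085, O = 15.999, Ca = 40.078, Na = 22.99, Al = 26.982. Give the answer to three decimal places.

Na2O: 3.71/61.979 = 0.05986 mol → 0.11972 mol Na, 0.05986 mol O.
CaO: 13.73/56.077 = 0.24484 mol → 0.24484 mol Ca, 0.24484 mol O.
Al2O3: 31.38/101.961 = 0.30776 mol → 0.61552 mol Al, 0.92328 mol O.
SiO2: 50.75/60.083 = 0.84466 mol → 0.84466 mol Si, 1.68932 mol O.
Total oxygen = 2.91730 mol. Normalization factor = 8/2.91730 = 2.74226.
Si per 8 O = 0.84466 × 2.74226 = 2.316.

2.316 Si apfu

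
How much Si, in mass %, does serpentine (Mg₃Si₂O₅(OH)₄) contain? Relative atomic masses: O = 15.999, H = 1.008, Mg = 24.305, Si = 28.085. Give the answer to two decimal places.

20.27 mass %

Molar mass of Mg₃Si₂O₅(OH)₄: 3·24.305 + 2·28.085 + 9·15.999 + 4·1.008 = 277.108 g/mol.
Mass of Si per formula unit: 2 × 28.085 = 56.170 g.
Weight fraction Si = 56.170 / 277.108 = 0.2027.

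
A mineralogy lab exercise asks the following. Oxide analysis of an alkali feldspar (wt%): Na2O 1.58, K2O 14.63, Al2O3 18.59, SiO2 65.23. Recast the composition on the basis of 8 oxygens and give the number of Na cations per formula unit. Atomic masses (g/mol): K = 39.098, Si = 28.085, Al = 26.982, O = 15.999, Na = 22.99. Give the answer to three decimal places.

Na2O: 1.58/61.979 = 0.02549 mol → 0.05098 mol Na, 0.02549 mol O.
K2O: 14.63/94.195 = 0.15532 mol → 0.31064 mol K, 0.15532 mol O.
Al2O3: 18.59/101.961 = 0.18232 mol → 0.36464 mol Al, 0.54696 mol O.
SiO2: 65.23/60.083 = 1.08566 mol → 1.08566 mol Si, 2.17132 mol O.
Total oxygen = 2.89909 mol. Normalization factor = 8/2.89909 = 2.75949.
Na per 8 O = 0.05098 × 2.75949 = 0.141.

0.141 Na apfu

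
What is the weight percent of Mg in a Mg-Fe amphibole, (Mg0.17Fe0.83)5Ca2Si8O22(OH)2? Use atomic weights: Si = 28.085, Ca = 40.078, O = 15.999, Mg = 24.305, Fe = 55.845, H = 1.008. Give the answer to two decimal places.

2.19 mass %

Formula mass = 0.85·24.305 + 4.15·55.845 + 2·40.078 + 8·28.085 + 24·15.999 + 2·1.008 = 943.244 g/mol, of which 20.659 g is Mg.
So Mg makes up 20.659/943.244 = 0.0219 of the mass, i.e. 2.19%.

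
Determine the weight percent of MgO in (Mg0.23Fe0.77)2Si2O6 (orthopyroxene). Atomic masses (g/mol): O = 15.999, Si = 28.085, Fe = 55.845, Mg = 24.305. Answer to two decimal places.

Formula mass = 249.346 g/mol.
0.46 Mg → 0.4600 mol MgO per formula unit; M(MgO) = 40.304, so MgO mass = 18.540 g.
18.540/249.346 × 100 = 7.44 wt%.

7.44 wt%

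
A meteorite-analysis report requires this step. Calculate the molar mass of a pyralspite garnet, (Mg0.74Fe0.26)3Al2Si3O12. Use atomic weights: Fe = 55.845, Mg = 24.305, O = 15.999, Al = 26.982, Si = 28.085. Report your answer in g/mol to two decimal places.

The formula mass is the sum 2.22×24.305 + 0.78×55.845 + 2×26.982 + 3×28.085 + 12×15.999.

427.72 g/mol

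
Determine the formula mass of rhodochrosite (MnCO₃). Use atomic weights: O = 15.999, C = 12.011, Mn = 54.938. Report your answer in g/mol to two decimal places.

Mn: 1 × 54.938 = 54.9380
C: 1 × 12.011 = 12.0110
O: 3 × 15.999 = 47.9970
Summing the contributions gives the formula mass.

114.95 g/mol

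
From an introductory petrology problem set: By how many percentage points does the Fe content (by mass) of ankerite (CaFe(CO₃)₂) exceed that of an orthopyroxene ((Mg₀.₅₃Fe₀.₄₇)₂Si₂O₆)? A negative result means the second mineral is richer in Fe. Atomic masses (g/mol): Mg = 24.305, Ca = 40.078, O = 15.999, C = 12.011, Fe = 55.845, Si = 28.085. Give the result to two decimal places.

3.08 percentage points

Fe in CaFe(CO₃)₂: molar mass 215.939 g/mol; 1×55.845 = 55.845 g → 25.86 wt%.
Fe in (Mg₀.₅₃Fe₀.₄₇)₂Si₂O₆: molar mass 230.422 g/mol; 0.94×55.845 = 52.494 g → 22.78 wt%.
Difference = 25.86 − 22.78 = 3.08 percentage points.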